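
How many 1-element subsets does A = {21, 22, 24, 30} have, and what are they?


|A| = 4, so A has C(4,1) = 4 subsets of size 1.
Enumerate by choosing 1 elements from A at a time:
{21}, {22}, {24}, {30}

1-element subsets (4 total): {21}, {22}, {24}, {30}


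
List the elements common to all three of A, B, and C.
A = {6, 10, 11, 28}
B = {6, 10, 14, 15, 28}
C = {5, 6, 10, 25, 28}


A ∩ B = {6, 10, 28}
(A ∩ B) ∩ C = {6, 10, 28}

A ∩ B ∩ C = {6, 10, 28}


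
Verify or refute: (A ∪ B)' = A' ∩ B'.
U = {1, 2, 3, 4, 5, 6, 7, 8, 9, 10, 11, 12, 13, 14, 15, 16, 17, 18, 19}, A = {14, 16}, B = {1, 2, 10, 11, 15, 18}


LHS: A ∪ B = {1, 2, 10, 11, 14, 15, 16, 18}
(A ∪ B)' = U \ (A ∪ B) = {3, 4, 5, 6, 7, 8, 9, 12, 13, 17, 19}
A' = {1, 2, 3, 4, 5, 6, 7, 8, 9, 10, 11, 12, 13, 15, 17, 18, 19}, B' = {3, 4, 5, 6, 7, 8, 9, 12, 13, 14, 16, 17, 19}
Claimed RHS: A' ∩ B' = {3, 4, 5, 6, 7, 8, 9, 12, 13, 17, 19}
Identity is VALID: LHS = RHS = {3, 4, 5, 6, 7, 8, 9, 12, 13, 17, 19} ✓

Identity is valid. (A ∪ B)' = A' ∩ B' = {3, 4, 5, 6, 7, 8, 9, 12, 13, 17, 19}


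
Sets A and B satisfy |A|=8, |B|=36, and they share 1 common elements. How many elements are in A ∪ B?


|A ∪ B| = |A| + |B| - |A ∩ B|
= 8 + 36 - 1
= 43

|A ∪ B| = 43


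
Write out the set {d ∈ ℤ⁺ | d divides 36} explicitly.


Checking each candidate:
Condition: positive divisors of 36
Result = {1, 2, 3, 4, 6, 9, 12, 18, 36}

{1, 2, 3, 4, 6, 9, 12, 18, 36}


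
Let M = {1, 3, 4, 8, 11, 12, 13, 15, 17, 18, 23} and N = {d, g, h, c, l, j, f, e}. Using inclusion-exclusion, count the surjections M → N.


n = |M| = 11, k = |N| = 8. Surjections via inclusion-exclusion:
S(n,k) = Σ(-1)^i × C(k,i) × (k-i)^n, i=0 to k
i=0: (-1)^0×C(8,0)×8^11 = 8589934592
i=1: (-1)^1×C(8,1)×7^11 = -15818613944
i=2: (-1)^2×C(8,2)×6^11 = 10158317568
i=3: (-1)^3×C(8,3)×5^11 = -2734375000
i=4: (-1)^4×C(8,4)×4^11 = 293601280
i=5: (-1)^5×C(8,5)×3^11 = -9920232
i=6: (-1)^6×C(8,6)×2^11 = 57344
i=7: (-1)^7×C(8,7)×1^11 = -8
i=8: (-1)^8×C(8,8)×0^11 = 0
Total = 479001600

Number of surjections = 479001600


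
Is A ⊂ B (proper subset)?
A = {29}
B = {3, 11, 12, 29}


A ⊂ B requires: A ⊆ B AND A ≠ B.
A ⊆ B? Yes
A = B? No
A ⊂ B: Yes (A is a proper subset of B)

Yes, A ⊂ B


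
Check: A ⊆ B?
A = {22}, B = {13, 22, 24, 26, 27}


A ⊆ B means every element of A is in B.
All elements of A are in B.
So A ⊆ B.

Yes, A ⊆ B


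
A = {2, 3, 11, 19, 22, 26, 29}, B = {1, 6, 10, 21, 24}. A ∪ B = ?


A ∪ B = all elements in A or B (or both)
A = {2, 3, 11, 19, 22, 26, 29}
B = {1, 6, 10, 21, 24}
A ∪ B = {1, 2, 3, 6, 10, 11, 19, 21, 22, 24, 26, 29}

A ∪ B = {1, 2, 3, 6, 10, 11, 19, 21, 22, 24, 26, 29}


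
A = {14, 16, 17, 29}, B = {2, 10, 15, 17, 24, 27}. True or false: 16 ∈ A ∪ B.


A = {14, 16, 17, 29}, B = {2, 10, 15, 17, 24, 27}
A ∪ B = all elements in A or B
A ∪ B = {2, 10, 14, 15, 16, 17, 24, 27, 29}
Checking if 16 ∈ A ∪ B
16 is in A ∪ B → True

16 ∈ A ∪ B


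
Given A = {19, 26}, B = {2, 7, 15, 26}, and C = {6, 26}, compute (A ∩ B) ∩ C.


A ∩ B = {26}
(A ∩ B) ∩ C = {26}

A ∩ B ∩ C = {26}


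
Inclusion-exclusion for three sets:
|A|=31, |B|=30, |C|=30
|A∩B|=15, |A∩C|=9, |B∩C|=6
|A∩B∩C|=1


|A∪B∪C| = |A|+|B|+|C| - |A∩B|-|A∩C|-|B∩C| + |A∩B∩C|
= 31+30+30 - 15-9-6 + 1
= 91 - 30 + 1
= 62

|A ∪ B ∪ C| = 62


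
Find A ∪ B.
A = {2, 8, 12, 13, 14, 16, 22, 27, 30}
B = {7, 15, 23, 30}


A ∪ B = all elements in A or B (or both)
A = {2, 8, 12, 13, 14, 16, 22, 27, 30}
B = {7, 15, 23, 30}
A ∪ B = {2, 7, 8, 12, 13, 14, 15, 16, 22, 23, 27, 30}

A ∪ B = {2, 7, 8, 12, 13, 14, 15, 16, 22, 23, 27, 30}


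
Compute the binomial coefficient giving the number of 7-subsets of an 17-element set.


C(n,k) = n! / (k!(n-k)!)
C(17,7) = 17! / (7!10!)
= 19448

C(17,7) = 19448


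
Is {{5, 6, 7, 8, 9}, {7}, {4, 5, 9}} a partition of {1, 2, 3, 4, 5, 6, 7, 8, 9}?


A partition requires: (1) non-empty parts, (2) pairwise disjoint, (3) union = U
Parts: {5, 6, 7, 8, 9}, {7}, {4, 5, 9}
Union of parts: {4, 5, 6, 7, 8, 9}
U = {1, 2, 3, 4, 5, 6, 7, 8, 9}
All non-empty? True
Pairwise disjoint? False
Covers U? False

No, not a valid partition


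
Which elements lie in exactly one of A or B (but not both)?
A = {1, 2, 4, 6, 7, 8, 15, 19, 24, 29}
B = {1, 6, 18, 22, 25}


A △ B = (A \ B) ∪ (B \ A) = elements in exactly one of A or B
A \ B = {2, 4, 7, 8, 15, 19, 24, 29}
B \ A = {18, 22, 25}
A △ B = {2, 4, 7, 8, 15, 18, 19, 22, 24, 25, 29}

A △ B = {2, 4, 7, 8, 15, 18, 19, 22, 24, 25, 29}


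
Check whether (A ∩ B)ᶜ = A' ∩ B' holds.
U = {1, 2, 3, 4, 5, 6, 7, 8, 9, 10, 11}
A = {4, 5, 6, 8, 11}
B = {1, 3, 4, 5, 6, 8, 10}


LHS: A ∩ B = {4, 5, 6, 8}
(A ∩ B)' = U \ (A ∩ B) = {1, 2, 3, 7, 9, 10, 11}
A' = {1, 2, 3, 7, 9, 10}, B' = {2, 7, 9, 11}
Claimed RHS: A' ∩ B' = {2, 7, 9}
Identity is INVALID: LHS = {1, 2, 3, 7, 9, 10, 11} but the RHS claimed here equals {2, 7, 9}. The correct form is (A ∩ B)' = A' ∪ B'.

Identity is invalid: (A ∩ B)' = {1, 2, 3, 7, 9, 10, 11} but A' ∩ B' = {2, 7, 9}. The correct De Morgan law is (A ∩ B)' = A' ∪ B'.


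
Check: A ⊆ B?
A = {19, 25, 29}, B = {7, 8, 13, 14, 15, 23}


A ⊆ B means every element of A is in B.
Elements in A not in B: {19, 25, 29}
So A ⊄ B.

No, A ⊄ B


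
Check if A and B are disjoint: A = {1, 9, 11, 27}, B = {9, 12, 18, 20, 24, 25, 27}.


Disjoint means A ∩ B = ∅.
A ∩ B = {9, 27}
A ∩ B ≠ ∅, so A and B are NOT disjoint.

No, A and B are not disjoint (A ∩ B = {9, 27})


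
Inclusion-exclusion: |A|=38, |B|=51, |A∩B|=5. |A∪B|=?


|A ∪ B| = |A| + |B| - |A ∩ B|
= 38 + 51 - 5
= 84

|A ∪ B| = 84


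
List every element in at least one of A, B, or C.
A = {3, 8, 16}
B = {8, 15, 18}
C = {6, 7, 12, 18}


A ∪ B = {3, 8, 15, 16, 18}
(A ∪ B) ∪ C = {3, 6, 7, 8, 12, 15, 16, 18}

A ∪ B ∪ C = {3, 6, 7, 8, 12, 15, 16, 18}


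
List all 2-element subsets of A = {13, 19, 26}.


|A| = 3, so A has C(3,2) = 3 subsets of size 2.
Enumerate by choosing 2 elements from A at a time:
{13, 19}, {13, 26}, {19, 26}

2-element subsets (3 total): {13, 19}, {13, 26}, {19, 26}


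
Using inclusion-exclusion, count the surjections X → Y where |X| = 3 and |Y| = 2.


n = |X| = 3, k = |Y| = 2. Surjections via inclusion-exclusion:
S(n,k) = Σ(-1)^i × C(k,i) × (k-i)^n, i=0 to k
i=0: (-1)^0×C(2,0)×2^3 = 8
i=1: (-1)^1×C(2,1)×1^3 = -2
i=2: (-1)^2×C(2,2)×0^3 = 0
Total = 6

Number of surjections = 6


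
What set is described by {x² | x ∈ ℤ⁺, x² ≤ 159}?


Checking each candidate:
Condition: positive perfect squares ≤ 159
Result = {1, 4, 9, 16, 25, 36, 49, 64, 81, 100, 121, 144}

{1, 4, 9, 16, 25, 36, 49, 64, 81, 100, 121, 144}


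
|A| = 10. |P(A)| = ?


Number of subsets = 2^n
= 2^10
= 1024

|P(A)| = 1024


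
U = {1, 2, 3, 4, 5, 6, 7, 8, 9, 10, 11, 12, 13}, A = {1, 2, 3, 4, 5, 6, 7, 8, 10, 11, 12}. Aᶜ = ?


Aᶜ = U \ A = elements in U but not in A
U = {1, 2, 3, 4, 5, 6, 7, 8, 9, 10, 11, 12, 13}
A = {1, 2, 3, 4, 5, 6, 7, 8, 10, 11, 12}
Aᶜ = {9, 13}

Aᶜ = {9, 13}


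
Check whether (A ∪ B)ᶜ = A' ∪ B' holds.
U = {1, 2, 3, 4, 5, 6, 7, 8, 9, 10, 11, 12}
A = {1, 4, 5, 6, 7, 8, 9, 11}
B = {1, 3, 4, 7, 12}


LHS: A ∪ B = {1, 3, 4, 5, 6, 7, 8, 9, 11, 12}
(A ∪ B)' = U \ (A ∪ B) = {2, 10}
A' = {2, 3, 10, 12}, B' = {2, 5, 6, 8, 9, 10, 11}
Claimed RHS: A' ∪ B' = {2, 3, 5, 6, 8, 9, 10, 11, 12}
Identity is INVALID: LHS = {2, 10} but the RHS claimed here equals {2, 3, 5, 6, 8, 9, 10, 11, 12}. The correct form is (A ∪ B)' = A' ∩ B'.

Identity is invalid: (A ∪ B)' = {2, 10} but A' ∪ B' = {2, 3, 5, 6, 8, 9, 10, 11, 12}. The correct De Morgan law is (A ∪ B)' = A' ∩ B'.


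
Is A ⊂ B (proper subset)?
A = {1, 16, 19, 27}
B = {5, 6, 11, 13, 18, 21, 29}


A ⊂ B requires: A ⊆ B AND A ≠ B.
A ⊆ B? No
A ⊄ B, so A is not a proper subset.

No, A is not a proper subset of B


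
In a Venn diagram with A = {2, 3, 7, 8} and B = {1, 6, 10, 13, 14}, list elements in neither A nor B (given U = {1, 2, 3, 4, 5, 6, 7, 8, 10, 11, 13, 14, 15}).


A = {2, 3, 7, 8}
B = {1, 6, 10, 13, 14}
Region: in neither A nor B (given U = {1, 2, 3, 4, 5, 6, 7, 8, 10, 11, 13, 14, 15})
Elements: {4, 5, 11, 15}

Elements in neither A nor B (given U = {1, 2, 3, 4, 5, 6, 7, 8, 10, 11, 13, 14, 15}): {4, 5, 11, 15}


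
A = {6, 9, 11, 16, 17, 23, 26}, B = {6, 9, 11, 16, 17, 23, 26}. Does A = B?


Two sets are equal iff they have exactly the same elements.
A = {6, 9, 11, 16, 17, 23, 26}
B = {6, 9, 11, 16, 17, 23, 26}
Same elements → A = B

Yes, A = B


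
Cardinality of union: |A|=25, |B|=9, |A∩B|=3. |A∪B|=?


|A ∪ B| = |A| + |B| - |A ∩ B|
= 25 + 9 - 3
= 31

|A ∪ B| = 31


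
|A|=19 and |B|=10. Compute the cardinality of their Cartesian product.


|A × B| = |A| × |B|
= 19 × 10
= 190

|A × B| = 190


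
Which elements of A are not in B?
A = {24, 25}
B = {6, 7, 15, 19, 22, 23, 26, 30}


A \ B = elements in A but not in B
A = {24, 25}
B = {6, 7, 15, 19, 22, 23, 26, 30}
Remove from A any elements in B
A \ B = {24, 25}

A \ B = {24, 25}


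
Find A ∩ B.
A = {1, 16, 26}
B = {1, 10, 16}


A ∩ B = elements in both A and B
A = {1, 16, 26}
B = {1, 10, 16}
A ∩ B = {1, 16}

A ∩ B = {1, 16}


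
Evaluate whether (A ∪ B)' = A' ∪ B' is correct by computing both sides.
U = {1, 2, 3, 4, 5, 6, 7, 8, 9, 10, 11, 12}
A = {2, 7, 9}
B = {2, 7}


LHS: A ∪ B = {2, 7, 9}
(A ∪ B)' = U \ (A ∪ B) = {1, 3, 4, 5, 6, 8, 10, 11, 12}
A' = {1, 3, 4, 5, 6, 8, 10, 11, 12}, B' = {1, 3, 4, 5, 6, 8, 9, 10, 11, 12}
Claimed RHS: A' ∪ B' = {1, 3, 4, 5, 6, 8, 9, 10, 11, 12}
Identity is INVALID: LHS = {1, 3, 4, 5, 6, 8, 10, 11, 12} but the RHS claimed here equals {1, 3, 4, 5, 6, 8, 9, 10, 11, 12}. The correct form is (A ∪ B)' = A' ∩ B'.

Identity is invalid: (A ∪ B)' = {1, 3, 4, 5, 6, 8, 10, 11, 12} but A' ∪ B' = {1, 3, 4, 5, 6, 8, 9, 10, 11, 12}. The correct De Morgan law is (A ∪ B)' = A' ∩ B'.


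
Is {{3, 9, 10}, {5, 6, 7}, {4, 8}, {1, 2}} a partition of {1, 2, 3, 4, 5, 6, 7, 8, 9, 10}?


A partition requires: (1) non-empty parts, (2) pairwise disjoint, (3) union = U
Parts: {3, 9, 10}, {5, 6, 7}, {4, 8}, {1, 2}
Union of parts: {1, 2, 3, 4, 5, 6, 7, 8, 9, 10}
U = {1, 2, 3, 4, 5, 6, 7, 8, 9, 10}
All non-empty? True
Pairwise disjoint? True
Covers U? True

Yes, valid partition


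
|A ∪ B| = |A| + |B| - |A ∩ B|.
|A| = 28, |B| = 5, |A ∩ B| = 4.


|A ∪ B| = |A| + |B| - |A ∩ B|
= 28 + 5 - 4
= 29

|A ∪ B| = 29


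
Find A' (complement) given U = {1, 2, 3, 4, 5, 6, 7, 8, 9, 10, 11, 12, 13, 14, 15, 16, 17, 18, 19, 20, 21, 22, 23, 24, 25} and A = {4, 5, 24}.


Aᶜ = U \ A = elements in U but not in A
U = {1, 2, 3, 4, 5, 6, 7, 8, 9, 10, 11, 12, 13, 14, 15, 16, 17, 18, 19, 20, 21, 22, 23, 24, 25}
A = {4, 5, 24}
Aᶜ = {1, 2, 3, 6, 7, 8, 9, 10, 11, 12, 13, 14, 15, 16, 17, 18, 19, 20, 21, 22, 23, 25}

Aᶜ = {1, 2, 3, 6, 7, 8, 9, 10, 11, 12, 13, 14, 15, 16, 17, 18, 19, 20, 21, 22, 23, 25}


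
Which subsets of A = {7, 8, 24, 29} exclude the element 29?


A subset of A that omits 29 is a subset of A \ {29}, so there are 2^(n-1) = 2^3 = 8 of them.
Subsets excluding 29: ∅, {7}, {8}, {24}, {7, 8}, {7, 24}, {8, 24}, {7, 8, 24}

Subsets excluding 29 (8 total): ∅, {7}, {8}, {24}, {7, 8}, {7, 24}, {8, 24}, {7, 8, 24}


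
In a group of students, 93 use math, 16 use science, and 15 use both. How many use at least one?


|A ∪ B| = |A| + |B| - |A ∩ B|
= 93 + 16 - 15
= 94

|A ∪ B| = 94


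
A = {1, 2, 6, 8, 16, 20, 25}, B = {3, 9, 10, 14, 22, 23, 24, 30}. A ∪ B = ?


A ∪ B = all elements in A or B (or both)
A = {1, 2, 6, 8, 16, 20, 25}
B = {3, 9, 10, 14, 22, 23, 24, 30}
A ∪ B = {1, 2, 3, 6, 8, 9, 10, 14, 16, 20, 22, 23, 24, 25, 30}

A ∪ B = {1, 2, 3, 6, 8, 9, 10, 14, 16, 20, 22, 23, 24, 25, 30}


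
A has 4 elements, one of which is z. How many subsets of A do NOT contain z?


Subsets of A avoiding z are subsets of A \ {z}, which has 3 elements.
Count = 2^(n-1) = 2^3
= 8

Number of subsets avoiding z = 8


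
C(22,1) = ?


C(n,k) = n! / (k!(n-k)!)
C(22,1) = 22! / (1!21!)
= 22

C(22,1) = 22


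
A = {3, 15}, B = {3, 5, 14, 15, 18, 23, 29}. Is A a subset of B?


A ⊆ B means every element of A is in B.
All elements of A are in B.
So A ⊆ B.

Yes, A ⊆ B


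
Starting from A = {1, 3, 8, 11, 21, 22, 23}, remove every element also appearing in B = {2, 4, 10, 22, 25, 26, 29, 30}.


A \ B = elements in A but not in B
A = {1, 3, 8, 11, 21, 22, 23}
B = {2, 4, 10, 22, 25, 26, 29, 30}
Remove from A any elements in B
A \ B = {1, 3, 8, 11, 21, 23}

A \ B = {1, 3, 8, 11, 21, 23}


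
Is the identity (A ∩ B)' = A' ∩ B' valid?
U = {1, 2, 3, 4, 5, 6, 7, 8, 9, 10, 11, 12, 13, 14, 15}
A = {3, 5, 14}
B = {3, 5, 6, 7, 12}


LHS: A ∩ B = {3, 5}
(A ∩ B)' = U \ (A ∩ B) = {1, 2, 4, 6, 7, 8, 9, 10, 11, 12, 13, 14, 15}
A' = {1, 2, 4, 6, 7, 8, 9, 10, 11, 12, 13, 15}, B' = {1, 2, 4, 8, 9, 10, 11, 13, 14, 15}
Claimed RHS: A' ∩ B' = {1, 2, 4, 8, 9, 10, 11, 13, 15}
Identity is INVALID: LHS = {1, 2, 4, 6, 7, 8, 9, 10, 11, 12, 13, 14, 15} but the RHS claimed here equals {1, 2, 4, 8, 9, 10, 11, 13, 15}. The correct form is (A ∩ B)' = A' ∪ B'.

Identity is invalid: (A ∩ B)' = {1, 2, 4, 6, 7, 8, 9, 10, 11, 12, 13, 14, 15} but A' ∩ B' = {1, 2, 4, 8, 9, 10, 11, 13, 15}. The correct De Morgan law is (A ∩ B)' = A' ∪ B'.


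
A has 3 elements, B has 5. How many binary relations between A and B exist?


A relation from A to B is any subset of A × B.
|A × B| = 3 × 5 = 15
# relations = 2^|A × B| = 2^15 = 32768

Number of relations = 32768


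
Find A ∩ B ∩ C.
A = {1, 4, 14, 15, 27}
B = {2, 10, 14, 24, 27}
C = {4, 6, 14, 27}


A ∩ B = {14, 27}
(A ∩ B) ∩ C = {14, 27}

A ∩ B ∩ C = {14, 27}


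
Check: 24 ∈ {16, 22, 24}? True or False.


A = {16, 22, 24}
Checking if 24 is in A
24 is in A → True

24 ∈ A


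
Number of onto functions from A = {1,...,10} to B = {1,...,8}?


n = |A| = 10, k = |B| = 8. Surjections via inclusion-exclusion:
S(n,k) = Σ(-1)^i × C(k,i) × (k-i)^n, i=0 to k
i=0: (-1)^0×C(8,0)×8^10 = 1073741824
i=1: (-1)^1×C(8,1)×7^10 = -2259801992
i=2: (-1)^2×C(8,2)×6^10 = 1693052928
i=3: (-1)^3×C(8,3)×5^10 = -546875000
i=4: (-1)^4×C(8,4)×4^10 = 73400320
i=5: (-1)^5×C(8,5)×3^10 = -3306744
i=6: (-1)^6×C(8,6)×2^10 = 28672
i=7: (-1)^7×C(8,7)×1^10 = -8
i=8: (-1)^8×C(8,8)×0^10 = 0
Total = 30240000

Number of surjections = 30240000


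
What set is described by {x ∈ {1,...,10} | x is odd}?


Checking each candidate:
Condition: odd numbers in {1,...,10}
Result = {1, 3, 5, 7, 9}

{1, 3, 5, 7, 9}


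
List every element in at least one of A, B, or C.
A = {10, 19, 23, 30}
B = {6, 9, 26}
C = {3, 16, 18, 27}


A ∪ B = {6, 9, 10, 19, 23, 26, 30}
(A ∪ B) ∪ C = {3, 6, 9, 10, 16, 18, 19, 23, 26, 27, 30}

A ∪ B ∪ C = {3, 6, 9, 10, 16, 18, 19, 23, 26, 27, 30}


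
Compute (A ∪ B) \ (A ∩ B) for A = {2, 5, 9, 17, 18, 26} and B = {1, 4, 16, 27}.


A △ B = (A \ B) ∪ (B \ A) = elements in exactly one of A or B
A \ B = {2, 5, 9, 17, 18, 26}
B \ A = {1, 4, 16, 27}
A △ B = {1, 2, 4, 5, 9, 16, 17, 18, 26, 27}

A △ B = {1, 2, 4, 5, 9, 16, 17, 18, 26, 27}


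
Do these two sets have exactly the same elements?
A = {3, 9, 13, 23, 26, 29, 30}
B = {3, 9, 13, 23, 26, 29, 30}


Two sets are equal iff they have exactly the same elements.
A = {3, 9, 13, 23, 26, 29, 30}
B = {3, 9, 13, 23, 26, 29, 30}
Same elements → A = B

Yes, A = B


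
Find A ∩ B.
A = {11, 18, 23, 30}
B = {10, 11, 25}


A ∩ B = elements in both A and B
A = {11, 18, 23, 30}
B = {10, 11, 25}
A ∩ B = {11}

A ∩ B = {11}


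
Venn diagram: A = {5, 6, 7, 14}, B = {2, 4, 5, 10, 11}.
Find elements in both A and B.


A = {5, 6, 7, 14}
B = {2, 4, 5, 10, 11}
Region: in both A and B
Elements: {5}

Elements in both A and B: {5}


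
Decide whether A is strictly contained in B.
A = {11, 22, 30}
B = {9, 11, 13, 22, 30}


A ⊂ B requires: A ⊆ B AND A ≠ B.
A ⊆ B? Yes
A = B? No
A ⊂ B: Yes (A is a proper subset of B)

Yes, A ⊂ B


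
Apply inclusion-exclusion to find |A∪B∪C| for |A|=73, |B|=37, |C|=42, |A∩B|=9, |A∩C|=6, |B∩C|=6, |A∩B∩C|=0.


|A∪B∪C| = |A|+|B|+|C| - |A∩B|-|A∩C|-|B∩C| + |A∩B∩C|
= 73+37+42 - 9-6-6 + 0
= 152 - 21 + 0
= 131

|A ∪ B ∪ C| = 131


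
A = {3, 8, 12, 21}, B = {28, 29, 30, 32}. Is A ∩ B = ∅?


Disjoint means A ∩ B = ∅.
A ∩ B = ∅
A ∩ B = ∅, so A and B are disjoint.

Yes, A and B are disjoint


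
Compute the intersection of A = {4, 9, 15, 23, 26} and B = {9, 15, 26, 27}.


A ∩ B = elements in both A and B
A = {4, 9, 15, 23, 26}
B = {9, 15, 26, 27}
A ∩ B = {9, 15, 26}

A ∩ B = {9, 15, 26}


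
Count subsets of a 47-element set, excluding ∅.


Total subsets = 2^n = 2^47 = 140737488355328
Non-empty subsets exclude the empty set: 2^n - 1
= 140737488355328 - 1
= 140737488355327

Number of non-empty subsets = 140737488355327


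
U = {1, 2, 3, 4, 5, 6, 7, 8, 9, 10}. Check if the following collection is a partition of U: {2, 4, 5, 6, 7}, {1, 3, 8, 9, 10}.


A partition requires: (1) non-empty parts, (2) pairwise disjoint, (3) union = U
Parts: {2, 4, 5, 6, 7}, {1, 3, 8, 9, 10}
Union of parts: {1, 2, 3, 4, 5, 6, 7, 8, 9, 10}
U = {1, 2, 3, 4, 5, 6, 7, 8, 9, 10}
All non-empty? True
Pairwise disjoint? True
Covers U? True

Yes, valid partition


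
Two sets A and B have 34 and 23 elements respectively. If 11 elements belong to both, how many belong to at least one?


|A ∪ B| = |A| + |B| - |A ∩ B|
= 34 + 23 - 11
= 46

|A ∪ B| = 46


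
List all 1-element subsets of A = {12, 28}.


|A| = 2, so A has C(2,1) = 2 subsets of size 1.
Enumerate by choosing 1 elements from A at a time:
{12}, {28}

1-element subsets (2 total): {12}, {28}


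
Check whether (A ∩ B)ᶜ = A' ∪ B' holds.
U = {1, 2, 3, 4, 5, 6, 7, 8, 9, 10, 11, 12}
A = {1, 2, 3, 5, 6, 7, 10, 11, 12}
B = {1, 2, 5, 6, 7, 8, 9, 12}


LHS: A ∩ B = {1, 2, 5, 6, 7, 12}
(A ∩ B)' = U \ (A ∩ B) = {3, 4, 8, 9, 10, 11}
A' = {4, 8, 9}, B' = {3, 4, 10, 11}
Claimed RHS: A' ∪ B' = {3, 4, 8, 9, 10, 11}
Identity is VALID: LHS = RHS = {3, 4, 8, 9, 10, 11} ✓

Identity is valid. (A ∩ B)' = A' ∪ B' = {3, 4, 8, 9, 10, 11}


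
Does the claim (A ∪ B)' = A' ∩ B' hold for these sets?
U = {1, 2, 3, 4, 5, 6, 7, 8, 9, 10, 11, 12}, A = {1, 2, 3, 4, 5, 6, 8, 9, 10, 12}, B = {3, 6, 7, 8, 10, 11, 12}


LHS: A ∪ B = {1, 2, 3, 4, 5, 6, 7, 8, 9, 10, 11, 12}
(A ∪ B)' = U \ (A ∪ B) = ∅
A' = {7, 11}, B' = {1, 2, 4, 5, 9}
Claimed RHS: A' ∩ B' = ∅
Identity is VALID: LHS = RHS = ∅ ✓

Identity is valid. (A ∪ B)' = A' ∩ B' = ∅


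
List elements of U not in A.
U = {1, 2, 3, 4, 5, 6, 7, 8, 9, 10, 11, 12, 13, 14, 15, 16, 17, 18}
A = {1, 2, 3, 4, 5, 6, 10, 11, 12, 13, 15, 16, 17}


Aᶜ = U \ A = elements in U but not in A
U = {1, 2, 3, 4, 5, 6, 7, 8, 9, 10, 11, 12, 13, 14, 15, 16, 17, 18}
A = {1, 2, 3, 4, 5, 6, 10, 11, 12, 13, 15, 16, 17}
Aᶜ = {7, 8, 9, 14, 18}

Aᶜ = {7, 8, 9, 14, 18}


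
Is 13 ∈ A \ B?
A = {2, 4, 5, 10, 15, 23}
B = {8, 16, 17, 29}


A = {2, 4, 5, 10, 15, 23}, B = {8, 16, 17, 29}
A \ B = elements in A but not in B
A \ B = {2, 4, 5, 10, 15, 23}
Checking if 13 ∈ A \ B
13 is not in A \ B → False

13 ∉ A \ B


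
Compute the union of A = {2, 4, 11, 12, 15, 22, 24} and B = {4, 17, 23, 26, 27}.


A ∪ B = all elements in A or B (or both)
A = {2, 4, 11, 12, 15, 22, 24}
B = {4, 17, 23, 26, 27}
A ∪ B = {2, 4, 11, 12, 15, 17, 22, 23, 24, 26, 27}

A ∪ B = {2, 4, 11, 12, 15, 17, 22, 23, 24, 26, 27}


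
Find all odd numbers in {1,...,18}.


Checking each candidate:
Condition: odd numbers in {1,...,18}
Result = {1, 3, 5, 7, 9, 11, 13, 15, 17}

{1, 3, 5, 7, 9, 11, 13, 15, 17}


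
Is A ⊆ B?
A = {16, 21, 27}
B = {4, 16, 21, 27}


A ⊆ B means every element of A is in B.
All elements of A are in B.
So A ⊆ B.

Yes, A ⊆ B


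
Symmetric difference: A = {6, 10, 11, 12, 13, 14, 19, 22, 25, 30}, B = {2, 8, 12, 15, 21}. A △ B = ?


A △ B = (A \ B) ∪ (B \ A) = elements in exactly one of A or B
A \ B = {6, 10, 11, 13, 14, 19, 22, 25, 30}
B \ A = {2, 8, 15, 21}
A △ B = {2, 6, 8, 10, 11, 13, 14, 15, 19, 21, 22, 25, 30}

A △ B = {2, 6, 8, 10, 11, 13, 14, 15, 19, 21, 22, 25, 30}


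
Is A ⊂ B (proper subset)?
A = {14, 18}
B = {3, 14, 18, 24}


A ⊂ B requires: A ⊆ B AND A ≠ B.
A ⊆ B? Yes
A = B? No
A ⊂ B: Yes (A is a proper subset of B)

Yes, A ⊂ B


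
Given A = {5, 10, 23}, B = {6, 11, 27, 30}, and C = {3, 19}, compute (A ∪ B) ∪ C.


A ∪ B = {5, 6, 10, 11, 23, 27, 30}
(A ∪ B) ∪ C = {3, 5, 6, 10, 11, 19, 23, 27, 30}

A ∪ B ∪ C = {3, 5, 6, 10, 11, 19, 23, 27, 30}


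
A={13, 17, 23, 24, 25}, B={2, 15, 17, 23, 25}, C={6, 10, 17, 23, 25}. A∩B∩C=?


A ∩ B = {17, 23, 25}
(A ∩ B) ∩ C = {17, 23, 25}

A ∩ B ∩ C = {17, 23, 25}


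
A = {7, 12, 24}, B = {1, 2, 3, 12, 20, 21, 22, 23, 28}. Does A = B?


Two sets are equal iff they have exactly the same elements.
A = {7, 12, 24}
B = {1, 2, 3, 12, 20, 21, 22, 23, 28}
Differences: {1, 2, 3, 7, 20, 21, 22, 23, 24, 28}
A ≠ B

No, A ≠ B


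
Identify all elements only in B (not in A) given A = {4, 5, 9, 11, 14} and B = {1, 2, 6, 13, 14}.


A = {4, 5, 9, 11, 14}
B = {1, 2, 6, 13, 14}
Region: only in B (not in A)
Elements: {1, 2, 6, 13}

Elements only in B (not in A): {1, 2, 6, 13}


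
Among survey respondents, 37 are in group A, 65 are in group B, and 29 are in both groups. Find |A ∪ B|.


|A ∪ B| = |A| + |B| - |A ∩ B|
= 37 + 65 - 29
= 73

|A ∪ B| = 73


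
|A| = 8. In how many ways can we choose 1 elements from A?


C(n,k) = n! / (k!(n-k)!)
C(8,1) = 8! / (1!7!)
= 8

C(8,1) = 8


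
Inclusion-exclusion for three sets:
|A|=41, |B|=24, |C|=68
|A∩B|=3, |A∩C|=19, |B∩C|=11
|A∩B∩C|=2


|A∪B∪C| = |A|+|B|+|C| - |A∩B|-|A∩C|-|B∩C| + |A∩B∩C|
= 41+24+68 - 3-19-11 + 2
= 133 - 33 + 2
= 102

|A ∪ B ∪ C| = 102


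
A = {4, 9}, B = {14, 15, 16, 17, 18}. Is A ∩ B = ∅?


Disjoint means A ∩ B = ∅.
A ∩ B = ∅
A ∩ B = ∅, so A and B are disjoint.

Yes, A and B are disjoint


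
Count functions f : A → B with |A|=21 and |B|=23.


Each of |A| = 21 inputs maps to any of |B| = 23 outputs.
# functions = |B|^|A| = 23^21
= 39471584120695485887249589623

Number of functions = 39471584120695485887249589623


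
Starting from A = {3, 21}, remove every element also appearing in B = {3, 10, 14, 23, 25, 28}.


A \ B = elements in A but not in B
A = {3, 21}
B = {3, 10, 14, 23, 25, 28}
Remove from A any elements in B
A \ B = {21}

A \ B = {21}


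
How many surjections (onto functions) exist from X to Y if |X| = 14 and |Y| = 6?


n = |X| = 14, k = |Y| = 6. Surjections via inclusion-exclusion:
S(n,k) = Σ(-1)^i × C(k,i) × (k-i)^n, i=0 to k
i=0: (-1)^0×C(6,0)×6^14 = 78364164096
i=1: (-1)^1×C(6,1)×5^14 = -36621093750
i=2: (-1)^2×C(6,2)×4^14 = 4026531840
i=3: (-1)^3×C(6,3)×3^14 = -95659380
i=4: (-1)^4×C(6,4)×2^14 = 245760
i=5: (-1)^5×C(6,5)×1^14 = -6
i=6: (-1)^6×C(6,6)×0^14 = 0
Total = 45674188560

Number of surjections = 45674188560


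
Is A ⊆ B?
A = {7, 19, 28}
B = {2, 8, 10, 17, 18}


A ⊆ B means every element of A is in B.
Elements in A not in B: {7, 19, 28}
So A ⊄ B.

No, A ⊄ B


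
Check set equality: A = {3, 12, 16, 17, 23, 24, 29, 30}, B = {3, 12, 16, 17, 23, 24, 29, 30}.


Two sets are equal iff they have exactly the same elements.
A = {3, 12, 16, 17, 23, 24, 29, 30}
B = {3, 12, 16, 17, 23, 24, 29, 30}
Same elements → A = B

Yes, A = B


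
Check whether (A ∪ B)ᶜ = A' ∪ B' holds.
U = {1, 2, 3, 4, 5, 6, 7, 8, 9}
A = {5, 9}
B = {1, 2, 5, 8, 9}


LHS: A ∪ B = {1, 2, 5, 8, 9}
(A ∪ B)' = U \ (A ∪ B) = {3, 4, 6, 7}
A' = {1, 2, 3, 4, 6, 7, 8}, B' = {3, 4, 6, 7}
Claimed RHS: A' ∪ B' = {1, 2, 3, 4, 6, 7, 8}
Identity is INVALID: LHS = {3, 4, 6, 7} but the RHS claimed here equals {1, 2, 3, 4, 6, 7, 8}. The correct form is (A ∪ B)' = A' ∩ B'.

Identity is invalid: (A ∪ B)' = {3, 4, 6, 7} but A' ∪ B' = {1, 2, 3, 4, 6, 7, 8}. The correct De Morgan law is (A ∪ B)' = A' ∩ B'.


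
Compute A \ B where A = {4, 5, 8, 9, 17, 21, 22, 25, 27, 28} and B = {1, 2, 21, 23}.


A \ B = elements in A but not in B
A = {4, 5, 8, 9, 17, 21, 22, 25, 27, 28}
B = {1, 2, 21, 23}
Remove from A any elements in B
A \ B = {4, 5, 8, 9, 17, 22, 25, 27, 28}

A \ B = {4, 5, 8, 9, 17, 22, 25, 27, 28}


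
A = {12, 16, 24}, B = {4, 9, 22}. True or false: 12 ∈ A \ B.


A = {12, 16, 24}, B = {4, 9, 22}
A \ B = elements in A but not in B
A \ B = {12, 16, 24}
Checking if 12 ∈ A \ B
12 is in A \ B → True

12 ∈ A \ B


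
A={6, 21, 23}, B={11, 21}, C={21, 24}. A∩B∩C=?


A ∩ B = {21}
(A ∩ B) ∩ C = {21}

A ∩ B ∩ C = {21}


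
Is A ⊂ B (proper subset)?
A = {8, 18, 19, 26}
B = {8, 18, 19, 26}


A ⊂ B requires: A ⊆ B AND A ≠ B.
A ⊆ B? Yes
A = B? Yes
A = B, so A is not a PROPER subset.

No, A is not a proper subset of B


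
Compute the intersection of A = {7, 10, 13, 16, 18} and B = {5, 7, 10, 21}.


A ∩ B = elements in both A and B
A = {7, 10, 13, 16, 18}
B = {5, 7, 10, 21}
A ∩ B = {7, 10}

A ∩ B = {7, 10}


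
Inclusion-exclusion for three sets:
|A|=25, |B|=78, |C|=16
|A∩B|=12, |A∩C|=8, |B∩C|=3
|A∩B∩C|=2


|A∪B∪C| = |A|+|B|+|C| - |A∩B|-|A∩C|-|B∩C| + |A∩B∩C|
= 25+78+16 - 12-8-3 + 2
= 119 - 23 + 2
= 98

|A ∪ B ∪ C| = 98


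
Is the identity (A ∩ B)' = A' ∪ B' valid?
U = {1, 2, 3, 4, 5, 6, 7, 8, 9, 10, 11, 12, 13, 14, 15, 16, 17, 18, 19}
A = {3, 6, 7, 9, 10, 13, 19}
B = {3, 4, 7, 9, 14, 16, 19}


LHS: A ∩ B = {3, 7, 9, 19}
(A ∩ B)' = U \ (A ∩ B) = {1, 2, 4, 5, 6, 8, 10, 11, 12, 13, 14, 15, 16, 17, 18}
A' = {1, 2, 4, 5, 8, 11, 12, 14, 15, 16, 17, 18}, B' = {1, 2, 5, 6, 8, 10, 11, 12, 13, 15, 17, 18}
Claimed RHS: A' ∪ B' = {1, 2, 4, 5, 6, 8, 10, 11, 12, 13, 14, 15, 16, 17, 18}
Identity is VALID: LHS = RHS = {1, 2, 4, 5, 6, 8, 10, 11, 12, 13, 14, 15, 16, 17, 18} ✓

Identity is valid. (A ∩ B)' = A' ∪ B' = {1, 2, 4, 5, 6, 8, 10, 11, 12, 13, 14, 15, 16, 17, 18}


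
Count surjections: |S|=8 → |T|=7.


n = |S| = 8, k = |T| = 7. Surjections via inclusion-exclusion:
S(n,k) = Σ(-1)^i × C(k,i) × (k-i)^n, i=0 to k
i=0: (-1)^0×C(7,0)×7^8 = 5764801
i=1: (-1)^1×C(7,1)×6^8 = -11757312
i=2: (-1)^2×C(7,2)×5^8 = 8203125
i=3: (-1)^3×C(7,3)×4^8 = -2293760
i=4: (-1)^4×C(7,4)×3^8 = 229635
i=5: (-1)^5×C(7,5)×2^8 = -5376
i=6: (-1)^6×C(7,6)×1^8 = 7
i=7: (-1)^7×C(7,7)×0^8 = 0
Total = 141120

Number of surjections = 141120


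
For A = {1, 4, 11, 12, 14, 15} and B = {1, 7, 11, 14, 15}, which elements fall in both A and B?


A = {1, 4, 11, 12, 14, 15}
B = {1, 7, 11, 14, 15}
Region: in both A and B
Elements: {1, 11, 14, 15}

Elements in both A and B: {1, 11, 14, 15}


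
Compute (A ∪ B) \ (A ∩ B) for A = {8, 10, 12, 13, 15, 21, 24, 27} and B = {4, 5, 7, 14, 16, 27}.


A △ B = (A \ B) ∪ (B \ A) = elements in exactly one of A or B
A \ B = {8, 10, 12, 13, 15, 21, 24}
B \ A = {4, 5, 7, 14, 16}
A △ B = {4, 5, 7, 8, 10, 12, 13, 14, 15, 16, 21, 24}

A △ B = {4, 5, 7, 8, 10, 12, 13, 14, 15, 16, 21, 24}


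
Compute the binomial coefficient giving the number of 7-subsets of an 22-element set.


C(n,k) = n! / (k!(n-k)!)
C(22,7) = 22! / (7!15!)
= 170544

C(22,7) = 170544


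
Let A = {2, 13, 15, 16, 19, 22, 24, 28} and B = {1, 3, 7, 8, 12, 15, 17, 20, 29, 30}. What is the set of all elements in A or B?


A ∪ B = all elements in A or B (or both)
A = {2, 13, 15, 16, 19, 22, 24, 28}
B = {1, 3, 7, 8, 12, 15, 17, 20, 29, 30}
A ∪ B = {1, 2, 3, 7, 8, 12, 13, 15, 16, 17, 19, 20, 22, 24, 28, 29, 30}

A ∪ B = {1, 2, 3, 7, 8, 12, 13, 15, 16, 17, 19, 20, 22, 24, 28, 29, 30}


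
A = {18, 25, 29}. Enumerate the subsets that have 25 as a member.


A subset of A contains 25 iff the remaining 2 elements form any subset of A \ {25}.
Count: 2^(n-1) = 2^2 = 4
Subsets containing 25: {25}, {18, 25}, {25, 29}, {18, 25, 29}

Subsets containing 25 (4 total): {25}, {18, 25}, {25, 29}, {18, 25, 29}


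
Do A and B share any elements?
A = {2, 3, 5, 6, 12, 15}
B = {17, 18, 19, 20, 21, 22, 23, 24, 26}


Disjoint means A ∩ B = ∅.
A ∩ B = ∅
A ∩ B = ∅, so A and B are disjoint.

No — A and B share no elements (A ∩ B = ∅), so they are disjoint


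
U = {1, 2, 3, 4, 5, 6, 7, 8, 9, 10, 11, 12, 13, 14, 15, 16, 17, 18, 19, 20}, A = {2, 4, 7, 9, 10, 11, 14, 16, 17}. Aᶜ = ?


Aᶜ = U \ A = elements in U but not in A
U = {1, 2, 3, 4, 5, 6, 7, 8, 9, 10, 11, 12, 13, 14, 15, 16, 17, 18, 19, 20}
A = {2, 4, 7, 9, 10, 11, 14, 16, 17}
Aᶜ = {1, 3, 5, 6, 8, 12, 13, 15, 18, 19, 20}

Aᶜ = {1, 3, 5, 6, 8, 12, 13, 15, 18, 19, 20}


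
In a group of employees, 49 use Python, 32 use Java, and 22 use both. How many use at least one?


|A ∪ B| = |A| + |B| - |A ∩ B|
= 49 + 32 - 22
= 59

|A ∪ B| = 59


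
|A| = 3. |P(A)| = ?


Number of subsets = 2^n
= 2^3
= 8

|P(A)| = 8


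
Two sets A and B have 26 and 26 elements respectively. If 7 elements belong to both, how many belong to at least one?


|A ∪ B| = |A| + |B| - |A ∩ B|
= 26 + 26 - 7
= 45

|A ∪ B| = 45


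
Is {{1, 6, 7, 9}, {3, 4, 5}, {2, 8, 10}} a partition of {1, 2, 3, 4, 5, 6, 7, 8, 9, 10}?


A partition requires: (1) non-empty parts, (2) pairwise disjoint, (3) union = U
Parts: {1, 6, 7, 9}, {3, 4, 5}, {2, 8, 10}
Union of parts: {1, 2, 3, 4, 5, 6, 7, 8, 9, 10}
U = {1, 2, 3, 4, 5, 6, 7, 8, 9, 10}
All non-empty? True
Pairwise disjoint? True
Covers U? True

Yes, valid partition


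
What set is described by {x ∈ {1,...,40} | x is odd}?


Checking each candidate:
Condition: odd numbers in {1,...,40}
Result = {1, 3, 5, 7, 9, 11, 13, 15, 17, 19, 21, 23, 25, 27, 29, 31, 33, 35, 37, 39}

{1, 3, 5, 7, 9, 11, 13, 15, 17, 19, 21, 23, 25, 27, 29, 31, 33, 35, 37, 39}


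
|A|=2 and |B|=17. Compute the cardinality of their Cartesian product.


|A × B| = |A| × |B|
= 2 × 17
= 34

|A × B| = 34


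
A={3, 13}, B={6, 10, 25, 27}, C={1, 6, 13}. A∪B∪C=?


A ∪ B = {3, 6, 10, 13, 25, 27}
(A ∪ B) ∪ C = {1, 3, 6, 10, 13, 25, 27}

A ∪ B ∪ C = {1, 3, 6, 10, 13, 25, 27}


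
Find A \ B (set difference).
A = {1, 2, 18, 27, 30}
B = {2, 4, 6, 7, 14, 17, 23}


A \ B = elements in A but not in B
A = {1, 2, 18, 27, 30}
B = {2, 4, 6, 7, 14, 17, 23}
Remove from A any elements in B
A \ B = {1, 18, 27, 30}

A \ B = {1, 18, 27, 30}


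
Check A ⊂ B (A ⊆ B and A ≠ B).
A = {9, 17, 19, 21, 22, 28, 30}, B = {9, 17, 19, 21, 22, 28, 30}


A ⊂ B requires: A ⊆ B AND A ≠ B.
A ⊆ B? Yes
A = B? Yes
A = B, so A is not a PROPER subset.

No, A is not a proper subset of B


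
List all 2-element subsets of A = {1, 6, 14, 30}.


|A| = 4, so A has C(4,2) = 6 subsets of size 2.
Enumerate by choosing 2 elements from A at a time:
{1, 6}, {1, 14}, {1, 30}, {6, 14}, {6, 30}, {14, 30}

2-element subsets (6 total): {1, 6}, {1, 14}, {1, 30}, {6, 14}, {6, 30}, {14, 30}


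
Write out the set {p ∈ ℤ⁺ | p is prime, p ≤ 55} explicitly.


Checking each candidate:
Condition: primes ≤ 55
Result = {2, 3, 5, 7, 11, 13, 17, 19, 23, 29, 31, 37, 41, 43, 47, 53}

{2, 3, 5, 7, 11, 13, 17, 19, 23, 29, 31, 37, 41, 43, 47, 53}


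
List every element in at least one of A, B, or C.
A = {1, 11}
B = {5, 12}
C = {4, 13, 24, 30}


A ∪ B = {1, 5, 11, 12}
(A ∪ B) ∪ C = {1, 4, 5, 11, 12, 13, 24, 30}

A ∪ B ∪ C = {1, 4, 5, 11, 12, 13, 24, 30}


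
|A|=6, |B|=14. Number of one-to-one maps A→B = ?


An injection sends each of |A| = 6 inputs to a distinct output in B.
# injections = |B|·(|B|-1)·…·(|B|-|A|+1) = 14! / (14 - 6)!
= 14 × 13 × 12 × 11 × 10 × 9
= 2162160

Number of injections = 2162160


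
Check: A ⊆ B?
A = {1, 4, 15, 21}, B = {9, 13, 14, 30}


A ⊆ B means every element of A is in B.
Elements in A not in B: {1, 4, 15, 21}
So A ⊄ B.

No, A ⊄ B


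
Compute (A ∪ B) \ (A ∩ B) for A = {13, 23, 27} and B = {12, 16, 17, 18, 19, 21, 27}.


A △ B = (A \ B) ∪ (B \ A) = elements in exactly one of A or B
A \ B = {13, 23}
B \ A = {12, 16, 17, 18, 19, 21}
A △ B = {12, 13, 16, 17, 18, 19, 21, 23}

A △ B = {12, 13, 16, 17, 18, 19, 21, 23}


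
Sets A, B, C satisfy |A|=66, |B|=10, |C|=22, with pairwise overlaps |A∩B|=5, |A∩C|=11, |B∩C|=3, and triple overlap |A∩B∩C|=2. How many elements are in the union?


|A∪B∪C| = |A|+|B|+|C| - |A∩B|-|A∩C|-|B∩C| + |A∩B∩C|
= 66+10+22 - 5-11-3 + 2
= 98 - 19 + 2
= 81

|A ∪ B ∪ C| = 81


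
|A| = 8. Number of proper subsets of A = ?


Total subsets = 2^n = 2^8 = 256
Proper subsets exclude the set itself: 2^n - 1
= 256 - 1
= 255

Number of proper subsets = 255


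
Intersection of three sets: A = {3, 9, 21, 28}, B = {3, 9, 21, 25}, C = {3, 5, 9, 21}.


A ∩ B = {3, 9, 21}
(A ∩ B) ∩ C = {3, 9, 21}

A ∩ B ∩ C = {3, 9, 21}


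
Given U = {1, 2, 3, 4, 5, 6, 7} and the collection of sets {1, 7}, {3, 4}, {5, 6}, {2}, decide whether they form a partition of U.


A partition requires: (1) non-empty parts, (2) pairwise disjoint, (3) union = U
Parts: {1, 7}, {3, 4}, {5, 6}, {2}
Union of parts: {1, 2, 3, 4, 5, 6, 7}
U = {1, 2, 3, 4, 5, 6, 7}
All non-empty? True
Pairwise disjoint? True
Covers U? True

Yes, valid partition


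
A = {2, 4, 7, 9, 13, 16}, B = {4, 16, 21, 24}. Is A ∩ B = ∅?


Disjoint means A ∩ B = ∅.
A ∩ B = {4, 16}
A ∩ B ≠ ∅, so A and B are NOT disjoint.

No, A and B are not disjoint (A ∩ B = {4, 16})


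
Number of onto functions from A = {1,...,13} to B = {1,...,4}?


n = |A| = 13, k = |B| = 4. Surjections via inclusion-exclusion:
S(n,k) = Σ(-1)^i × C(k,i) × (k-i)^n, i=0 to k
i=0: (-1)^0×C(4,0)×4^13 = 67108864
i=1: (-1)^1×C(4,1)×3^13 = -6377292
i=2: (-1)^2×C(4,2)×2^13 = 49152
i=3: (-1)^3×C(4,3)×1^13 = -4
i=4: (-1)^4×C(4,4)×0^13 = 0
Total = 60780720

Number of surjections = 60780720


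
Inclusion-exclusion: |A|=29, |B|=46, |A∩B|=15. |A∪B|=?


|A ∪ B| = |A| + |B| - |A ∩ B|
= 29 + 46 - 15
= 60

|A ∪ B| = 60


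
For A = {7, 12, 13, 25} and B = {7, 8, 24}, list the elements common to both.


A ∩ B = elements in both A and B
A = {7, 12, 13, 25}
B = {7, 8, 24}
A ∩ B = {7}

A ∩ B = {7}


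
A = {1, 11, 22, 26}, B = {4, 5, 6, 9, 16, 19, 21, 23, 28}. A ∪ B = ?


A ∪ B = all elements in A or B (or both)
A = {1, 11, 22, 26}
B = {4, 5, 6, 9, 16, 19, 21, 23, 28}
A ∪ B = {1, 4, 5, 6, 9, 11, 16, 19, 21, 22, 23, 26, 28}

A ∪ B = {1, 4, 5, 6, 9, 11, 16, 19, 21, 22, 23, 26, 28}


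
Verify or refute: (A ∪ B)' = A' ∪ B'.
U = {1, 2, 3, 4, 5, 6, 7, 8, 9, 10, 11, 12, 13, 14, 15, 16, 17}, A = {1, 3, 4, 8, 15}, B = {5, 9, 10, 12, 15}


LHS: A ∪ B = {1, 3, 4, 5, 8, 9, 10, 12, 15}
(A ∪ B)' = U \ (A ∪ B) = {2, 6, 7, 11, 13, 14, 16, 17}
A' = {2, 5, 6, 7, 9, 10, 11, 12, 13, 14, 16, 17}, B' = {1, 2, 3, 4, 6, 7, 8, 11, 13, 14, 16, 17}
Claimed RHS: A' ∪ B' = {1, 2, 3, 4, 5, 6, 7, 8, 9, 10, 11, 12, 13, 14, 16, 17}
Identity is INVALID: LHS = {2, 6, 7, 11, 13, 14, 16, 17} but the RHS claimed here equals {1, 2, 3, 4, 5, 6, 7, 8, 9, 10, 11, 12, 13, 14, 16, 17}. The correct form is (A ∪ B)' = A' ∩ B'.

Identity is invalid: (A ∪ B)' = {2, 6, 7, 11, 13, 14, 16, 17} but A' ∪ B' = {1, 2, 3, 4, 5, 6, 7, 8, 9, 10, 11, 12, 13, 14, 16, 17}. The correct De Morgan law is (A ∪ B)' = A' ∩ B'.


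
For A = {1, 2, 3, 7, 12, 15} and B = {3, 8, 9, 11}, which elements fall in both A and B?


A = {1, 2, 3, 7, 12, 15}
B = {3, 8, 9, 11}
Region: in both A and B
Elements: {3}

Elements in both A and B: {3}


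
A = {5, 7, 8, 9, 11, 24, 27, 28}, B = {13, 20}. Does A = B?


Two sets are equal iff they have exactly the same elements.
A = {5, 7, 8, 9, 11, 24, 27, 28}
B = {13, 20}
Differences: {5, 7, 8, 9, 11, 13, 20, 24, 27, 28}
A ≠ B

No, A ≠ B


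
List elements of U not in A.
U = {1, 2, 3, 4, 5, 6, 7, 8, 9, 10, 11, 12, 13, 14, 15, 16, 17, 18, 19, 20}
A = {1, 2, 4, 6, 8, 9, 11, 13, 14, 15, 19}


Aᶜ = U \ A = elements in U but not in A
U = {1, 2, 3, 4, 5, 6, 7, 8, 9, 10, 11, 12, 13, 14, 15, 16, 17, 18, 19, 20}
A = {1, 2, 4, 6, 8, 9, 11, 13, 14, 15, 19}
Aᶜ = {3, 5, 7, 10, 12, 16, 17, 18, 20}

Aᶜ = {3, 5, 7, 10, 12, 16, 17, 18, 20}


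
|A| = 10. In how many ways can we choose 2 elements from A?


C(n,k) = n! / (k!(n-k)!)
C(10,2) = 10! / (2!8!)
= 45

C(10,2) = 45


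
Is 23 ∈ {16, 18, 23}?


A = {16, 18, 23}
Checking if 23 is in A
23 is in A → True

23 ∈ A


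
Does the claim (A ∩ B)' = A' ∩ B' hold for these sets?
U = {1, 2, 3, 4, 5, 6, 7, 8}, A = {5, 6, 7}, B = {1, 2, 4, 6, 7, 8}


LHS: A ∩ B = {6, 7}
(A ∩ B)' = U \ (A ∩ B) = {1, 2, 3, 4, 5, 8}
A' = {1, 2, 3, 4, 8}, B' = {3, 5}
Claimed RHS: A' ∩ B' = {3}
Identity is INVALID: LHS = {1, 2, 3, 4, 5, 8} but the RHS claimed here equals {3}. The correct form is (A ∩ B)' = A' ∪ B'.

Identity is invalid: (A ∩ B)' = {1, 2, 3, 4, 5, 8} but A' ∩ B' = {3}. The correct De Morgan law is (A ∩ B)' = A' ∪ B'.


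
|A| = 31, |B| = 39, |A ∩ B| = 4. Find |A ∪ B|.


|A ∪ B| = |A| + |B| - |A ∩ B|
= 31 + 39 - 4
= 66

|A ∪ B| = 66


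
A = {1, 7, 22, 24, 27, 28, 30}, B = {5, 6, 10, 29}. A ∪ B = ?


A ∪ B = all elements in A or B (or both)
A = {1, 7, 22, 24, 27, 28, 30}
B = {5, 6, 10, 29}
A ∪ B = {1, 5, 6, 7, 10, 22, 24, 27, 28, 29, 30}

A ∪ B = {1, 5, 6, 7, 10, 22, 24, 27, 28, 29, 30}


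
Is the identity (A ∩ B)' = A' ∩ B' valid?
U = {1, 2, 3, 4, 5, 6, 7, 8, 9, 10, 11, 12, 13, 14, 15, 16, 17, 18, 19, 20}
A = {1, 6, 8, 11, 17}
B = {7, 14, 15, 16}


LHS: A ∩ B = ∅
(A ∩ B)' = U \ (A ∩ B) = {1, 2, 3, 4, 5, 6, 7, 8, 9, 10, 11, 12, 13, 14, 15, 16, 17, 18, 19, 20}
A' = {2, 3, 4, 5, 7, 9, 10, 12, 13, 14, 15, 16, 18, 19, 20}, B' = {1, 2, 3, 4, 5, 6, 8, 9, 10, 11, 12, 13, 17, 18, 19, 20}
Claimed RHS: A' ∩ B' = {2, 3, 4, 5, 9, 10, 12, 13, 18, 19, 20}
Identity is INVALID: LHS = {1, 2, 3, 4, 5, 6, 7, 8, 9, 10, 11, 12, 13, 14, 15, 16, 17, 18, 19, 20} but the RHS claimed here equals {2, 3, 4, 5, 9, 10, 12, 13, 18, 19, 20}. The correct form is (A ∩ B)' = A' ∪ B'.

Identity is invalid: (A ∩ B)' = {1, 2, 3, 4, 5, 6, 7, 8, 9, 10, 11, 12, 13, 14, 15, 16, 17, 18, 19, 20} but A' ∩ B' = {2, 3, 4, 5, 9, 10, 12, 13, 18, 19, 20}. The correct De Morgan law is (A ∩ B)' = A' ∪ B'.


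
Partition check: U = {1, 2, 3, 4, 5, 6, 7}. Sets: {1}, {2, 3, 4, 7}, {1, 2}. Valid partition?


A partition requires: (1) non-empty parts, (2) pairwise disjoint, (3) union = U
Parts: {1}, {2, 3, 4, 7}, {1, 2}
Union of parts: {1, 2, 3, 4, 7}
U = {1, 2, 3, 4, 5, 6, 7}
All non-empty? True
Pairwise disjoint? False
Covers U? False

No, not a valid partition


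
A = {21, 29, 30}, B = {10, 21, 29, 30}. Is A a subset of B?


A ⊆ B means every element of A is in B.
All elements of A are in B.
So A ⊆ B.

Yes, A ⊆ B


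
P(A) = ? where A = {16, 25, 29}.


|A| = 3, so |P(A)| = 2^3 = 8
Enumerate subsets by cardinality (0 to 3):
∅, {16}, {25}, {29}, {16, 25}, {16, 29}, {25, 29}, {16, 25, 29}

P(A) has 8 subsets: ∅, {16}, {25}, {29}, {16, 25}, {16, 29}, {25, 29}, {16, 25, 29}


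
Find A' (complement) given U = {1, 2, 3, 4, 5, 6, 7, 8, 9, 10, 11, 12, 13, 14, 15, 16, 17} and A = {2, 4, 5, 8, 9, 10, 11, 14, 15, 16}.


Aᶜ = U \ A = elements in U but not in A
U = {1, 2, 3, 4, 5, 6, 7, 8, 9, 10, 11, 12, 13, 14, 15, 16, 17}
A = {2, 4, 5, 8, 9, 10, 11, 14, 15, 16}
Aᶜ = {1, 3, 6, 7, 12, 13, 17}

Aᶜ = {1, 3, 6, 7, 12, 13, 17}


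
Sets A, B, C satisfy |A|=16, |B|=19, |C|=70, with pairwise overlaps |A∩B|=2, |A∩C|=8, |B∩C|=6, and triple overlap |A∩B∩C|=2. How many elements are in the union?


|A∪B∪C| = |A|+|B|+|C| - |A∩B|-|A∩C|-|B∩C| + |A∩B∩C|
= 16+19+70 - 2-8-6 + 2
= 105 - 16 + 2
= 91

|A ∪ B ∪ C| = 91
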